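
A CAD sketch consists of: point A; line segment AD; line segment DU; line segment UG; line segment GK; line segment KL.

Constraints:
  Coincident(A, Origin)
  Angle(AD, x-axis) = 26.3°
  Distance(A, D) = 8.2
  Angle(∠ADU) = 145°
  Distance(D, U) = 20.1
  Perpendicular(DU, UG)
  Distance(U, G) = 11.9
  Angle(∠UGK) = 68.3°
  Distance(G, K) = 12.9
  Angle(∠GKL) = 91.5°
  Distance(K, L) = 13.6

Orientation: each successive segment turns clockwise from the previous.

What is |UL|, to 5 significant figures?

9.2127

∠UGK = 68.3° gives GK at 149.60° from the x-axis; with |GK| = 12.9, K = (14.293, -4.6424). ∠GKL = 91.5° gives KL at 61.100° from the x-axis; with |KL| = 13.6, L = (20.866, 7.2639). Then |UL| = |L − U| = 9.2127.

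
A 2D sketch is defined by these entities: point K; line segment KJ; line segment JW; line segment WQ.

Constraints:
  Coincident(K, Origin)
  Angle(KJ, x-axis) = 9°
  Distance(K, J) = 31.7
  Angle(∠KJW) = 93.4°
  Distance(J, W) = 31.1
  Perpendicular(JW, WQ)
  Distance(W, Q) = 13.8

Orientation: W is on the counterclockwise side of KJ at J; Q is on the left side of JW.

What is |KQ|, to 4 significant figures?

37.50

K is at the origin; KJ runs at 9.0° with length 31.7, so J = 31.7·(cos 9.0°, sin 9.0°) = (31.31, 4.959). ∠KJW = 93.4°, so JW runs at 9.0° + (180° − 93.4°) = 95.60° from the x-axis; with |JW| = 31.1, W = J + 31.1·(cos 95.60°, sin 95.60°) = (28.27, 35.91). JW ⟂ WQ; with |WQ| = 13.8 on the left of JW, Q = W + 13.8·(-0.9952, -0.09758) = (14.54, 34.56). Then |KQ| = |Q − K| = 37.50.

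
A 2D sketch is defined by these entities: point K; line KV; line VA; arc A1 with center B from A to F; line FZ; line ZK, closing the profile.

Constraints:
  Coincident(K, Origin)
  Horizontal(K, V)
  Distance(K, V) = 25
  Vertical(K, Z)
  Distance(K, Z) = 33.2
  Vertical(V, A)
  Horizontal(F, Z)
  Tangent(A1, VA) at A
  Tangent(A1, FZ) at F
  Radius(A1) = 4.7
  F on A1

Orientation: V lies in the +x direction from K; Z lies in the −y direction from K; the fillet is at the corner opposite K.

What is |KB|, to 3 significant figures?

35.0

K is at the origin; K and V share the same y with |KV| = 25.0 and V on the +x side, so V = (25.0, 0.00). KZ is vertical with |KZ| = 33.2 and Z on the −y side, so Z = (0.00, -33.2). The virtual corner opposite K is at (25.0, -33.2). Since A1 is tangent to VA there, BA ⟂ VA and the tangent condition forces BF to be normal to FZ, with radius 4.7, so the center B sits 4.7 in from both sides at B = (20.3, -28.5). Then |KB| = |B − K| = 35.0.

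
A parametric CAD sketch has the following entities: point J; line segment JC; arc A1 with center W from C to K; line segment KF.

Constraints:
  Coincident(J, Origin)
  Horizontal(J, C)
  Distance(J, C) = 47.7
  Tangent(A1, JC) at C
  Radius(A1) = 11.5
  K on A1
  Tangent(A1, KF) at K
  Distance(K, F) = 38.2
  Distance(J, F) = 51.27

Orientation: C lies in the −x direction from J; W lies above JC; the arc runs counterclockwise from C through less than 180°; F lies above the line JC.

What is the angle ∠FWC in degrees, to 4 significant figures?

146.0°

Checks: |WK| = 11.50 ✓; ∠(WK, KF) = 90.00° ✓; |KF| = 38.20 ✓; |JF| = 51.27 ✓.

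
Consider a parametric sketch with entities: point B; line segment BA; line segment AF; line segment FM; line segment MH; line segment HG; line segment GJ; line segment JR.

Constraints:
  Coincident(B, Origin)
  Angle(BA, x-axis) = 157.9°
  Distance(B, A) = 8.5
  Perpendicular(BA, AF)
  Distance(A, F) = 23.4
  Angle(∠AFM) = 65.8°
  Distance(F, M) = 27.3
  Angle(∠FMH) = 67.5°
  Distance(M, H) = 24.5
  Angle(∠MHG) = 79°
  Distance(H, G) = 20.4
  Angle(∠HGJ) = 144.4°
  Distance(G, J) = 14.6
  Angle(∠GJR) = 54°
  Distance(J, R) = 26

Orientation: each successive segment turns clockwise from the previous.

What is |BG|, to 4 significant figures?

17.67

B is at the origin; BA runs at 157.9° with length 8.5, so A = (-7.875, 3.198). BA is perpendicular to AF, so AF runs at 67.90°; with |AF| = 23.4, F = (0.9282, 24.88). ∠AFM = 65.8° gives FM at -46.30° from the x-axis; with |FM| = 27.3, M = (19.79, 5.142). ∠FMH = 67.5° gives MH at -158.8° from the x-axis; with |MH| = 24.5, H = (-3.053, -3.718). ∠MHG = 79.0° gives HG at 100.2° from the x-axis; with |HG| = 20.4, G = (-6.665, 16.36). Then |BG| = |G − B| = 17.67.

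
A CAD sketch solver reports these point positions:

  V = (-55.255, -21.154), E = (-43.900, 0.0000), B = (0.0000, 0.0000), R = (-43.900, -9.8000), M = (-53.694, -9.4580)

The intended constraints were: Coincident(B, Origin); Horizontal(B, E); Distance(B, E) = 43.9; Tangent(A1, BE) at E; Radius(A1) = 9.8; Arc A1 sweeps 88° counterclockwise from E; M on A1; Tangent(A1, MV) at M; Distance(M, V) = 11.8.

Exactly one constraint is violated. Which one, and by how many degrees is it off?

Tangent(A1, MV) at M — off by 5.60°.

B = (0.00, 0.00) ✓; B.y = 0.00, E.y = 0.00 ✓; |BE| = 43.90 ✓; ∠(RE, EB) = 90.00° ✓; |RE| = 9.800 ✓; bearing(R→M) − bearing(R→E) = 88.00° ✓; |RM| = 9.800 ✓; ∠(RM, MV) = 95.60° ✗; |MV| = 11.80 ✓.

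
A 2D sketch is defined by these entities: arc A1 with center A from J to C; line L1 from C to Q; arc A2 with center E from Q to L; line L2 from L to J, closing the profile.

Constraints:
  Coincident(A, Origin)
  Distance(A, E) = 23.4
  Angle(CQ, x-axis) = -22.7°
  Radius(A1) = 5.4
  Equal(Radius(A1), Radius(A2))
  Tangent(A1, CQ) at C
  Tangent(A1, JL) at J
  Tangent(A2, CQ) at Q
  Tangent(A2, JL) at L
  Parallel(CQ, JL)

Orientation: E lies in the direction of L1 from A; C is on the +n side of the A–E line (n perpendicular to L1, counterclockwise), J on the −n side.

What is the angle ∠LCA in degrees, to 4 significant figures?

65.22°

The slot axis is L1's direction at -22.7°, so u = (cos -22.7°, sin -22.7°) = (0.9225, -0.3859) and n = (−sin -22.7°, cos -22.7°) = (0.3859, 0.9225). A is at the origin and E lies 23.4 along u from A, so E = 23.4·u = (21.59, -9.030). Tangency of A1 to both parallel lines with radius 5.4 puts C and J at A ± 5.4·n: C = (2.084, 4.982), J = (-2.084, -4.982). Equal radii place Q and L the same way about E: Q = E + 5.4·n = (23.67, -4.048), L = E − 5.4·n = (19.50, -14.01). Then cos ∠LCA = CL·CA / (|CL||CA|), giving 65.22°.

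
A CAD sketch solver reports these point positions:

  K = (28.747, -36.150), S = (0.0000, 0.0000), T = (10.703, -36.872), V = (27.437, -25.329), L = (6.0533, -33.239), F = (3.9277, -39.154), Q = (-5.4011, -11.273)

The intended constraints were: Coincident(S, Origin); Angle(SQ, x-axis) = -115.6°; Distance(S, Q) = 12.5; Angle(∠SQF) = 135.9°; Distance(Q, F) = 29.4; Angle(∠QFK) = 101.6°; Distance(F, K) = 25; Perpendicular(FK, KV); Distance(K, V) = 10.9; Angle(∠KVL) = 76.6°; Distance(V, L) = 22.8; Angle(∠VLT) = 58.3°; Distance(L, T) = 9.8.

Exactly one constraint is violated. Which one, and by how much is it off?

Distance(L, T) = 9.8 — off by 3.90.

S = (0.00, 0.00) ✓; SQ at -115.6° ✓; |SQ| = 12.50 ✓; ∠SQF = 135.9° ✓; |QF| = 29.40 ✓; ∠QFK = 101.6° ✓; |FK| = 25.00 ✓; ∠(FK, KV) = 90.00° ✓; |KV| = 10.90 ✓; ∠KVL = 76.60° ✓; |VL| = 22.80 ✓; ∠VLT = 58.30° ✓; |LT| = 5.901 ✗.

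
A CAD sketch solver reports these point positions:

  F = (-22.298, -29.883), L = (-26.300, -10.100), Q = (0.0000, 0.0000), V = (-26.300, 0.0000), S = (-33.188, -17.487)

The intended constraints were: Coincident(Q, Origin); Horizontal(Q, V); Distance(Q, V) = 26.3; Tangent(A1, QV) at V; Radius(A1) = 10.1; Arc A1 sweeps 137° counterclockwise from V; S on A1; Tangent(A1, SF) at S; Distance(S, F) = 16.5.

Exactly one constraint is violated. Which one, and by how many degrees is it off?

Tangent(A1, SF) at S — off by 5.70°.

Q = (0.00, 0.00) ✓; Q.y = 0.00, V.y = 0.00 ✓; |QV| = 26.30 ✓; ∠(LV, VQ) = 90.00° ✓; |LV| = 10.10 ✓; bearing(L→S) − bearing(L→V) = 137.0° ✓; |LS| = 10.10 ✓; ∠(LS, SF) = 95.70° ✗; |SF| = 16.50 ✓.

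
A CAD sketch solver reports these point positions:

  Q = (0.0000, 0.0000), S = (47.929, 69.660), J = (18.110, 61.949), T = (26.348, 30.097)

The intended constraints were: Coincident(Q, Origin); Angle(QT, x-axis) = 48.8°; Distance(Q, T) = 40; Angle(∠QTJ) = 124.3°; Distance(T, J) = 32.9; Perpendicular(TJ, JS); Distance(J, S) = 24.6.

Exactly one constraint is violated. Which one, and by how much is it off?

Distance(J, S) = 24.6 — off by 6.20.

Q = (0.00, 0.00) ✓; QT at 48.80° ✓; |QT| = 40.00 ✓; ∠QTJ = 124.3° ✓; |TJ| = 32.90 ✓; ∠(TJ, JS) = 90.00° ✓; |JS| = 30.80 ✗.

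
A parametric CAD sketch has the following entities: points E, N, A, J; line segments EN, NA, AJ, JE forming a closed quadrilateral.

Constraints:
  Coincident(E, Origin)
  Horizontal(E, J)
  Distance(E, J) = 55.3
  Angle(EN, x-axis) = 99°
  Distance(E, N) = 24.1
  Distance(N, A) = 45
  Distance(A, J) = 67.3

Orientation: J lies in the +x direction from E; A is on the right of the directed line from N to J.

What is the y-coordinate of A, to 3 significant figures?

-20.9

Checks: EN at 99.00° ✓; |NA| = 45.00 ✓; |AJ| = 67.30 ✓.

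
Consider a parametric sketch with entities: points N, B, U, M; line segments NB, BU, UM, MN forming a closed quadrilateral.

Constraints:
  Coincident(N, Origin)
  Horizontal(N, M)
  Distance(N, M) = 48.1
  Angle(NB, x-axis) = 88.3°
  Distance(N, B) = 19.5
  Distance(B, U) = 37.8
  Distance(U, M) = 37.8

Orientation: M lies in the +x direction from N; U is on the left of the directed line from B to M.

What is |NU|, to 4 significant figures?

49.69

Checks: |BU| = 37.80 ✓; |UM| = 37.80 ✓.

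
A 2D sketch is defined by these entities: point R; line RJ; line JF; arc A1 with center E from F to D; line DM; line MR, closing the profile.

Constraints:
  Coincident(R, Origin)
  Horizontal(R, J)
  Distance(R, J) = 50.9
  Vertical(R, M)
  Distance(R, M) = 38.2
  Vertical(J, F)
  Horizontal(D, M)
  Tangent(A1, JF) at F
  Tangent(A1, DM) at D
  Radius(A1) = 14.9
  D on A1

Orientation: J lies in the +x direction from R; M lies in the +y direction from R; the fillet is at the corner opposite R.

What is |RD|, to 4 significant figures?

52.49

R is at the origin; RJ is horizontal with |RJ| = 50.9 and J on the +x side, so J = (50.90, 0.000). RM is vertical with |RM| = 38.2 and M on the +y side, so M = (0.000, 38.20). The virtual corner opposite R is at (50.90, 38.20). The tangent condition forces EF to be normal to JF and the tangent condition forces ED to be normal to DM, with radius 14.9, so the center E sits 14.9 in from both sides at E = (36.00, 23.30). That places the tangent points at F = (50.90, 23.30) on JF and D = (36.00, 38.20) on DM. Then |RD| = |D − R| = 52.49.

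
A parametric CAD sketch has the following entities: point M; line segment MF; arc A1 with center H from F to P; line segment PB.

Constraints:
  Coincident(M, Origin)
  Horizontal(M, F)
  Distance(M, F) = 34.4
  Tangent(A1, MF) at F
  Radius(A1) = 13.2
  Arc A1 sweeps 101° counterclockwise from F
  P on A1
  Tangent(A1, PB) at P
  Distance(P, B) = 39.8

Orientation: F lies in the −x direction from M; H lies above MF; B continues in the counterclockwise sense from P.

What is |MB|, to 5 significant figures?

62.006

M is at the origin; MF is horizontal with |MF| = 34.4 and F on the −x side, so F = (-34.400, 0.0000). The tangent condition forces HF to be normal to MF, so H = F + (0, 13.2) = (-34.400, 13.200). On A1, F sits at bearing -90° from H; a 101° counterclockwise sweep puts P at bearing 11°, so P = H + 13.2·(cos 11°, sin 11°) = (-21.443, 15.719). The tangent condition forces HP to be normal to PB, so PB runs along (−sin 11°, cos 11°); with |PB| = 39.8, B = (-29.037, 54.787). Then |MB| = |B − M| = 62.006.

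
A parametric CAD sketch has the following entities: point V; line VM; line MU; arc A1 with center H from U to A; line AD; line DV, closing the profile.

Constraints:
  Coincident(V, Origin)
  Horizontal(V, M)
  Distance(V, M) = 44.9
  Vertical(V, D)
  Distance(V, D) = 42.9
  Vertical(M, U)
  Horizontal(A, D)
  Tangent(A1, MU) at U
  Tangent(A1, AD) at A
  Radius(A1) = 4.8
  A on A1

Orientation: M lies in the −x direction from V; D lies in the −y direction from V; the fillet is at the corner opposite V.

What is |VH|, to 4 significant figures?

55.31

V is at the origin; V and M share the same y with |VM| = 44.9 and M on the −x side, so M = (-44.90, 0.000). VD is vertical with |VD| = 42.9 and D on the −y side, so D = (0.000, -42.90). The virtual corner opposite V is at (-44.90, -42.90). Since A1 is tangent to MU there, HU ⟂ MU and tangency of A1 to AD means the radius HA is perpendicular to AD, with radius 4.8, so the center H sits 4.8 in from both sides at H = (-40.10, -38.10). Then |VH| = |H − V| = 55.31.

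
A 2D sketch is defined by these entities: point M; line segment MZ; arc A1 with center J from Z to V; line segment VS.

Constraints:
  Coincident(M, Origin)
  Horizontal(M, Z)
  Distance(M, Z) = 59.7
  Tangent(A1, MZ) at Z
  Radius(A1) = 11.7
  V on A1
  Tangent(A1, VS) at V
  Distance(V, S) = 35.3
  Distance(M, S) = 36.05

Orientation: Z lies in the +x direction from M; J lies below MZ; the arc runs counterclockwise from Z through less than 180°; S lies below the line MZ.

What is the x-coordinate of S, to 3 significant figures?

25.3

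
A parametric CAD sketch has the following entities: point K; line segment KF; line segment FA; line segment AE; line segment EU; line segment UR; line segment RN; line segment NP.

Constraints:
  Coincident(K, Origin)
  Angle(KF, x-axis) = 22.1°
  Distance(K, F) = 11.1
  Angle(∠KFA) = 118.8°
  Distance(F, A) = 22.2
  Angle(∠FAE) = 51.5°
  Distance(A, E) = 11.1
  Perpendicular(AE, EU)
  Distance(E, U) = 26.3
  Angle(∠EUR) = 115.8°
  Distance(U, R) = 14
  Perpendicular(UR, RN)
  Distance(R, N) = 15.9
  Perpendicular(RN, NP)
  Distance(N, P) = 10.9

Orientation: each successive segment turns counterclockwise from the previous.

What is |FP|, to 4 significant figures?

13.07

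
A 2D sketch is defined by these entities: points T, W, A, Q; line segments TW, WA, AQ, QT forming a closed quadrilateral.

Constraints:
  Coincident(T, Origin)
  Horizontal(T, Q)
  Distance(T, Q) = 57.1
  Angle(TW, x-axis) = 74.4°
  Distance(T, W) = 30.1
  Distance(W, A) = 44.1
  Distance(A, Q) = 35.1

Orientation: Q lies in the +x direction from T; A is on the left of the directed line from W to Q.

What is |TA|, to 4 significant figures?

62.37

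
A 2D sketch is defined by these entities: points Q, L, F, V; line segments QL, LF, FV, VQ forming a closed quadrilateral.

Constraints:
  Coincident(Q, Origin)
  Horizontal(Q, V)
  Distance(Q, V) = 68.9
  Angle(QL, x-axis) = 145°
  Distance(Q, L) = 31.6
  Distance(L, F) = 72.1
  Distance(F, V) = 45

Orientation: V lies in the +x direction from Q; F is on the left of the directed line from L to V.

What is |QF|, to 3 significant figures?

57.4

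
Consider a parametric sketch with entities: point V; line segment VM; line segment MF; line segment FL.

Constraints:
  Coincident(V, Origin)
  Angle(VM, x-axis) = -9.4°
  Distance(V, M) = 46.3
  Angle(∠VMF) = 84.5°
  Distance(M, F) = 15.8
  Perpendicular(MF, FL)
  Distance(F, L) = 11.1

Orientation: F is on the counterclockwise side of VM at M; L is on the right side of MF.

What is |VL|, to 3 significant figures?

58.3

V is at the origin; VM runs at -9.4° with length 46.3, so M = 46.3·(cos -9.4°, sin -9.4°) = (45.7, -7.56). ∠VMF = 84.5°, so MF runs at -9.4° + (180° − 84.5°) = 86.1° from the x-axis; with |MF| = 15.8, F = M + 15.8·(cos 86.1°, sin 86.1°) = (46.8, 8.20). The perpendicularity gives FL at right angles to MF; with |FL| = 11.1 on the right of MF, L = F + 11.1·(0.998, -0.0680) = (57.8, 7.45). Then |VL| = |L − V| = 58.3.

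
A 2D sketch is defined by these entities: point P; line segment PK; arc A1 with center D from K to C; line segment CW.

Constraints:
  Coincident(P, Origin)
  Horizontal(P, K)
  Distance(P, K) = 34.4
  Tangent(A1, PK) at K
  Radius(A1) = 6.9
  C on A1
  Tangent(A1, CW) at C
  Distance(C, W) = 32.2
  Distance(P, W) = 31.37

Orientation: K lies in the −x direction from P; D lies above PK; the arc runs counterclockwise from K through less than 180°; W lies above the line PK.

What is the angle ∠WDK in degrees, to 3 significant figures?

133°

Checks: P = (0.00, 0.00) ✓; |DC| = 6.900 ✓; ∠(DC, CW) = 90.00° ✓; |CW| = 32.20 ✓; |PW| = 31.37 ✓.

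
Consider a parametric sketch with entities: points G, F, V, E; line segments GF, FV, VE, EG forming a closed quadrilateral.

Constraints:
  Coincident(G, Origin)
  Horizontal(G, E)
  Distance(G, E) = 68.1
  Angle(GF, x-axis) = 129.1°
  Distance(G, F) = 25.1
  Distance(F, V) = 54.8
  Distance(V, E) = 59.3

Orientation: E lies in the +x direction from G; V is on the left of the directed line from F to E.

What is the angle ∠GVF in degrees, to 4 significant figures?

26.01°

G is at the origin; G and E share the same y with |GE| = 68.1 and E in +x, so E = (68.1, 0). GF runs at 129.1° with |GF| = 25.1, so F = (-15.83, 19.48). V is determined by |FV| = 54.8 and |VE| = 59.3 together: it lies at the intersection of circle(F, 54.8) and circle(E, 59.3). With |FE| = 86.16, the foot of the radical line on FE is 40.10 from F and the perpendicular offset is √(54.8² − 40.10²) = 37.35. Taking the left-of-FE solution: V = (31.68, 46.80).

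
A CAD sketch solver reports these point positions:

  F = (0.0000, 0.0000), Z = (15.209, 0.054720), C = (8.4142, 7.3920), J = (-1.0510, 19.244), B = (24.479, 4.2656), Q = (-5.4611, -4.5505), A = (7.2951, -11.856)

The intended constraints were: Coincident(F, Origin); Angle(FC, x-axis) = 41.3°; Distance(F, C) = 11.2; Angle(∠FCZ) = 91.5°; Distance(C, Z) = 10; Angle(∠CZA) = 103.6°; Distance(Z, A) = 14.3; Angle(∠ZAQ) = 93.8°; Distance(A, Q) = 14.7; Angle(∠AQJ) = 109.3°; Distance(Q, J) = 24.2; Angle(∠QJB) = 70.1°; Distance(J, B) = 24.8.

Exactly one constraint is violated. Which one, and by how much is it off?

Distance(J, B) = 24.8 — off by 4.80.

F = (0.00, 0.00) ✓; FC at 41.30° ✓; |FC| = 11.20 ✓; ∠FCZ = 91.50° ✓; |CZ| = 10.00 ✓; ∠CZA = 103.6° ✓; |ZA| = 14.30 ✓; ∠ZAQ = 93.80° ✓; |AQ| = 14.70 ✓; ∠AQJ = 109.3° ✓; |QJ| = 24.20 ✓; ∠QJB = 70.10° ✓; |JB| = 29.60 ✗.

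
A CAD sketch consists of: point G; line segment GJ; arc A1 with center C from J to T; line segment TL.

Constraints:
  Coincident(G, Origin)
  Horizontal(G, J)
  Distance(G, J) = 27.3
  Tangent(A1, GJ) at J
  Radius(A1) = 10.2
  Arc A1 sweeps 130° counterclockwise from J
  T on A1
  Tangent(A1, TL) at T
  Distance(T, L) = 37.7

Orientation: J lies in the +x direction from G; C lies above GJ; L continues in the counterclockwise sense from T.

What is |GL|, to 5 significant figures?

46.915

On A1, J sits at bearing -90° from C; a 130° counterclockwise sweep puts T at bearing 40°, so T = C + 10.2·(cos 40°, sin 40°) = (35.114, 16.756). Since A1 is tangent to TL there, CT ⟂ TL, so TL runs along (−sin 40°, cos 40°); with |TL| = 37.7, L = (10.881, 45.636). Then |GL| = |L − G| = 46.915.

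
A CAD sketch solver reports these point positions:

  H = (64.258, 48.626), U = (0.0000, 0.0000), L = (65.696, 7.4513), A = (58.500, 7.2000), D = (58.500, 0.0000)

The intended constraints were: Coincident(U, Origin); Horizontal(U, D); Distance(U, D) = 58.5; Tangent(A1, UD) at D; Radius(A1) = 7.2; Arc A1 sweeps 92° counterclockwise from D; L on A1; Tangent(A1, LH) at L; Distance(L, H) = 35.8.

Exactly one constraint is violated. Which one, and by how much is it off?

Distance(L, H) = 35.8 — off by 5.40.

U = (0.00, 0.00) ✓; U.y = 0.00, D.y = 0.00 ✓; |UD| = 58.50 ✓; ∠(AD, DU) = 90.00° ✓; |AD| = 7.200 ✓; bearing(A→L) − bearing(A→D) = 92.00° ✓; |AL| = 7.200 ✓; ∠(AL, LH) = 90.00° ✓; |LH| = 41.20 ✗.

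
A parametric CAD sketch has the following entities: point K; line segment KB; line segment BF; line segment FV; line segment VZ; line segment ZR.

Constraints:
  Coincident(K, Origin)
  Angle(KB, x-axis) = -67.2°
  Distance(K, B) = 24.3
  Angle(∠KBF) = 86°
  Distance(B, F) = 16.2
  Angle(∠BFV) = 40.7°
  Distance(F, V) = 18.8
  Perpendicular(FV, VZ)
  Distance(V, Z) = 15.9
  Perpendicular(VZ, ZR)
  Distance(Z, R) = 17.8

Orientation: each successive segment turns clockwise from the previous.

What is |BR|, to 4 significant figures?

12.48

K is at the origin; KB runs at -67.2° with length 24.3, so B = (9.417, -22.40). ∠KBF = 86.0° gives BF at -161.2° from the x-axis; with |BF| = 16.2, F = (-5.919, -27.62). ∠BFV = 40.7° gives FV at 59.50° from the x-axis; with |FV| = 18.8, V = (3.623, -11.42). FV ⟂ VZ, so VZ runs at -30.50°; with |VZ| = 15.9, Z = (17.32, -19.49). VZ is perpendicular to ZR, so ZR runs at -120.5°; with |ZR| = 17.8, R = (8.288, -34.83). Then |BR| = |R − B| = 12.48.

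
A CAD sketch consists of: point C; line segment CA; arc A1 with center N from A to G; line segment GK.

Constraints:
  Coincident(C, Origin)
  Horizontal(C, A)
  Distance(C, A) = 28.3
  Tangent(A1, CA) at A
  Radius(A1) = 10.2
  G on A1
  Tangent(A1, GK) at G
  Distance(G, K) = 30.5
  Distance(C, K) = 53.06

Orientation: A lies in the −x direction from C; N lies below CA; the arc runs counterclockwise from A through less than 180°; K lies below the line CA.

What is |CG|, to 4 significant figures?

40.20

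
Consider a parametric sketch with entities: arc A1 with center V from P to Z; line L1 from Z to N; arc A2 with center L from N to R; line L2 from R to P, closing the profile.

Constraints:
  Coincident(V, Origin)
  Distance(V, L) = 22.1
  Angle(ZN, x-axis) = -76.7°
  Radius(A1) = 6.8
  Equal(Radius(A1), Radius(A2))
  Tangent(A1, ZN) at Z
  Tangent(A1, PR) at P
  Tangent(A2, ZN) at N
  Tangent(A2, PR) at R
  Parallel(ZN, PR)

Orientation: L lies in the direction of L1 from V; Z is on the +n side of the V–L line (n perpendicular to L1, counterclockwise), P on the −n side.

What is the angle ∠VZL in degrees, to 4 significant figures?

72.90°

V is at the origin and L lies 22.1 along u from V, so L = 22.1·u = (5.084, -21.51). Tangency of A1 to both parallel lines with radius 6.8 puts Z and P at V ± 6.8·n: Z = (6.618, 1.564), P = (-6.618, -1.564). Then cos ∠VZL = ZV·ZL / (|ZV||ZL|), giving 72.90°.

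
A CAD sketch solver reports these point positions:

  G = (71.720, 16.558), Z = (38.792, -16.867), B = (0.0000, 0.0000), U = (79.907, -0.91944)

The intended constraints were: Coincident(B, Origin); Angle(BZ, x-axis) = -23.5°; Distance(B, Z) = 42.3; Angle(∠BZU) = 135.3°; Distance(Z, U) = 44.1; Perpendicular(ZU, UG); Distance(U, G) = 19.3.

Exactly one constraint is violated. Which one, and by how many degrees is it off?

Perpendicular(ZU, UG) — off by 3.90°.

B = (0.00, 0.00) ✓; BZ at -23.50° ✓; |BZ| = 42.30 ✓; ∠BZU = 135.3° ✓; |ZU| = 44.10 ✓; ∠(ZU, UG) = 93.90° ✗; |UG| = 19.30 ✓.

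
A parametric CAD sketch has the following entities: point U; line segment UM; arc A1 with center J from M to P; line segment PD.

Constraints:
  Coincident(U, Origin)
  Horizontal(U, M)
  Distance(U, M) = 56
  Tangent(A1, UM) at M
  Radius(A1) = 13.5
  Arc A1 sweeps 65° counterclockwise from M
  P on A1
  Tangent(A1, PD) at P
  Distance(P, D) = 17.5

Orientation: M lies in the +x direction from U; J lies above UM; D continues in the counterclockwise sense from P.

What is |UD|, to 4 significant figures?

79.24

U is at the origin; UM is horizontal with |UM| = 56.0 and M on the +x side, so M = (56.00, 0.000). Since A1 is tangent to UM there, JM ⟂ UM, so J = M + (0, 13.5) = (56.00, 13.50). On A1, M sits at bearing -90° from J; a 65° counterclockwise sweep puts P at bearing -25°, so P = J + 13.5·(cos -25°, sin -25°) = (68.24, 7.795). Since A1 is tangent to PD there, JP ⟂ PD, so PD runs along (−sin -25°, cos -25°); with |PD| = 17.5, D = (75.63, 23.66). Then |UD| = |D − U| = 79.24.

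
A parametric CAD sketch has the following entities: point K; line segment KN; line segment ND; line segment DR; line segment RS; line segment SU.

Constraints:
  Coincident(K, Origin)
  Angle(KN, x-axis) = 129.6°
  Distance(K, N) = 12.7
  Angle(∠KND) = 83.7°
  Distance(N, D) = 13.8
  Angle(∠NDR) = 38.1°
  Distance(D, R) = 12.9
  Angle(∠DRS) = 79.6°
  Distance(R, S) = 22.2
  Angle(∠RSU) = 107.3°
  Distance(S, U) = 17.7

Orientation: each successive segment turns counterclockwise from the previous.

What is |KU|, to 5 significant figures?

37.103

K is at the origin; KN runs at 129.6° with length 12.7, so N = (-8.0953, 9.7855). ∠KND = 83.7° gives ND at -134.10° from the x-axis; with |ND| = 13.8, D = (-17.699, -0.12462). ∠NDR = 38.1° gives DR at 7.8000° from the x-axis; with |DR| = 12.9, R = (-4.9182, 1.6261). ∠DRS = 79.6° gives RS at 108.20° from the x-axis; with |RS| = 22.2, S = (-11.852, 22.715). ∠RSU = 107.3° gives SU at -179.10° from the x-axis; with |SU| = 17.7, U = (-29.550, 22.437). Then |KU| = |U − K| = 37.103.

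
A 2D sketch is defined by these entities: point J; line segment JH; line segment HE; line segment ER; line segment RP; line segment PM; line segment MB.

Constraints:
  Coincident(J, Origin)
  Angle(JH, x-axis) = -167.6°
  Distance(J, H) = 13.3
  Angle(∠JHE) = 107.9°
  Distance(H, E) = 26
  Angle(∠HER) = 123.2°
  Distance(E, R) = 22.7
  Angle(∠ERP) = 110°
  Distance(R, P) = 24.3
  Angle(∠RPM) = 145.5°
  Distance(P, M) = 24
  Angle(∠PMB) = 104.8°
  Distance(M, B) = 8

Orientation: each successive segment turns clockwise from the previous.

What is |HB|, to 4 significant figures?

39.61

∠RPM = 145.5° gives PM at -41.00° from the x-axis; with |PM| = 24.0, M = (26.28, 21.41). ∠PMB = 104.8° gives MB at -116.2° from the x-axis; with |MB| = 8.0, B = (22.75, 14.23). Then |HB| = |B − H| = 39.61.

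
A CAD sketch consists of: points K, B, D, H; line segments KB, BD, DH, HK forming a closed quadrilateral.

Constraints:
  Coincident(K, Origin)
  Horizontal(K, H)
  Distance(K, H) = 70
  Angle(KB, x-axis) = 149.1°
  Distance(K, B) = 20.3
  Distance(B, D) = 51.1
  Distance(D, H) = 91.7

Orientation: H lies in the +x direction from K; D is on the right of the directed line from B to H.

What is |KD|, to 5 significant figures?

42.253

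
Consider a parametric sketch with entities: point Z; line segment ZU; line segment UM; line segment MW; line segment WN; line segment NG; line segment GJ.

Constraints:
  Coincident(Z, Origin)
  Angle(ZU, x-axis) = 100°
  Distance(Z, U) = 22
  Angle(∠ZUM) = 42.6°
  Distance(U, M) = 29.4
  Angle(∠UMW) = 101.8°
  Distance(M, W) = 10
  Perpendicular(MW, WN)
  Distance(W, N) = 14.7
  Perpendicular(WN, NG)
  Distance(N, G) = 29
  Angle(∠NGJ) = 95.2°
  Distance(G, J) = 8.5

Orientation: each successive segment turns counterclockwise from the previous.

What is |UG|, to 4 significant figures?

19.15

Z is at the origin; ZU runs at 100.0° with length 22.0, so U = (-3.820, 21.67). ∠ZUM = 42.6° gives UM at -122.6° from the x-axis; with |UM| = 29.4, M = (-19.66, -3.102). ∠UMW = 101.8° gives MW at -44.40° from the x-axis; with |MW| = 10.0, W = (-12.52, -10.10). The perpendicularity gives WN at right angles to MW, so WN runs at 45.60°; with |WN| = 14.7, N = (-2.230, 0.4038). WN ⟂ NG, so NG runs at 135.6°; with |NG| = 29.0, G = (-22.95, 20.69). Then |UG| = |G − U| = 19.15.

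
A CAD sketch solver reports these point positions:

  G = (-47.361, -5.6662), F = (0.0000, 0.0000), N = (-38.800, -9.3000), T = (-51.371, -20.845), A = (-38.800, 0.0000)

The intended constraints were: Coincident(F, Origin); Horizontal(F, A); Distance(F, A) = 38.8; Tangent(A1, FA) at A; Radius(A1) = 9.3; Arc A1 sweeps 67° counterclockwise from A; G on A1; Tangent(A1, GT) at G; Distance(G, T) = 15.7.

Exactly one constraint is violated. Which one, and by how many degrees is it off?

Tangent(A1, GT) at G — off by 8.20°.

F = (0.00, 0.00) ✓; F.y = 0.00, A.y = 0.00 ✓; |FA| = 38.80 ✓; ∠(NA, AF) = 90.00° ✓; |NA| = 9.300 ✓; bearing(N→G) − bearing(N→A) = 67.00° ✓; |NG| = 9.300 ✓; ∠(NG, GT) = 81.80° ✗; |GT| = 15.70 ✓.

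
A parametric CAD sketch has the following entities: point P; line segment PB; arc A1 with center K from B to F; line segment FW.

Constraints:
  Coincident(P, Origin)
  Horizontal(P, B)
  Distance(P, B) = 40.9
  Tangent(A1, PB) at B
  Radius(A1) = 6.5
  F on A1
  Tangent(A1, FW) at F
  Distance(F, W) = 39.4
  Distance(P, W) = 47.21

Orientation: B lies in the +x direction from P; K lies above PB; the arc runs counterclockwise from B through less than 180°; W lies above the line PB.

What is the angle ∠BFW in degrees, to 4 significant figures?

116.3°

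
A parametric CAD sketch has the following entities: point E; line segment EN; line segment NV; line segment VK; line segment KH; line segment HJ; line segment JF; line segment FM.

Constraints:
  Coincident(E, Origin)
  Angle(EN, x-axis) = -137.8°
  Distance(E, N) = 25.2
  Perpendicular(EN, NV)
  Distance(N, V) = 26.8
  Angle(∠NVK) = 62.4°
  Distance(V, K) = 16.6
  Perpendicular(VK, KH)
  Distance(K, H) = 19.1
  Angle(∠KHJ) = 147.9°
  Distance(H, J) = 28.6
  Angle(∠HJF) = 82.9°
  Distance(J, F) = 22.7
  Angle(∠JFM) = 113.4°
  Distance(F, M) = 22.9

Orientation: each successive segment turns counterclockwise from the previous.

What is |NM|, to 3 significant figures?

28.0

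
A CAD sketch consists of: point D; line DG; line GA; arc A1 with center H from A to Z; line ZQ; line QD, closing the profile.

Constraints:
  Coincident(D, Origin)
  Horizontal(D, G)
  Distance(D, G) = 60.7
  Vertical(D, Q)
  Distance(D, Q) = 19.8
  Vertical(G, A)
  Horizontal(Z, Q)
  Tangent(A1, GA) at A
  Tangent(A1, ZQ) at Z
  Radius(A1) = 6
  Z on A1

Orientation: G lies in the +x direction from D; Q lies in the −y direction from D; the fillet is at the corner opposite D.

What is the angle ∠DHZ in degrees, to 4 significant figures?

104.2°

D is at the origin; D and G share the same y with |DG| = 60.7 and G on the +x side, so G = (60.70, 0.000). D and Q share the same x with |DQ| = 19.8 and Q on the −y side, so Q = (0.000, -19.80). The virtual corner opposite D is at (60.70, -19.80). A1 meets GA tangentially, so HA is at right angles to GA and tangency of A1 to ZQ means the radius HZ is perpendicular to ZQ, with radius 6.0, so the center H sits 6.0 in from both sides at H = (54.70, -13.80). That places the tangent points at A = (60.70, -13.80) on GA and Z = (54.70, -19.80) on ZQ. Then cos ∠DHZ = HD·HZ / (|HD||HZ|), giving 104.2°.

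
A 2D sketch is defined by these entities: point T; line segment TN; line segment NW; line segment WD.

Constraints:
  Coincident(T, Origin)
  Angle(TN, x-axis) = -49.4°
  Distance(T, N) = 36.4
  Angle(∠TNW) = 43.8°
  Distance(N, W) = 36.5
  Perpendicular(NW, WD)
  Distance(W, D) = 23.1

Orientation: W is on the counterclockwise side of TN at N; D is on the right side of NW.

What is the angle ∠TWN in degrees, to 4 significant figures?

67.90°

T is at the origin; TN runs at -49.4° with length 36.4, so N = 36.4·(cos -49.4°, sin -49.4°) = (23.69, -27.64). ∠TNW = 43.8°, so NW runs at -49.4° + (180° − 43.8°) = 86.80° from the x-axis; with |NW| = 36.5, W = N + 36.5·(cos 86.80°, sin 86.80°) = (25.73, 8.806). Then cos ∠TWN = WT·WN / (|WT||WN|), giving 67.90°.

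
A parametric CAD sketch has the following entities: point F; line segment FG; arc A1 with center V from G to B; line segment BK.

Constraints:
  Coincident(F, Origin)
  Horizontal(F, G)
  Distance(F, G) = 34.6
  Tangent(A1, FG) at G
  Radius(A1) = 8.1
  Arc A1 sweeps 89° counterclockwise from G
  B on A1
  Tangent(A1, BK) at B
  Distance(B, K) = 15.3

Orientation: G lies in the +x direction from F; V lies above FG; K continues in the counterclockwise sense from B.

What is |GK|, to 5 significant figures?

24.715

On A1, G sits at bearing -90° from V; an 89° counterclockwise sweep puts B at bearing -1°, so B = V + 8.1·(cos -1°, sin -1°) = (42.699, 7.9586). A1 meets BK tangentially, so VB is at right angles to BK, so BK runs along (−sin -1°, cos -1°); with |BK| = 15.3, K = (42.966, 23.256). Then |GK| = |K − G| = 24.715.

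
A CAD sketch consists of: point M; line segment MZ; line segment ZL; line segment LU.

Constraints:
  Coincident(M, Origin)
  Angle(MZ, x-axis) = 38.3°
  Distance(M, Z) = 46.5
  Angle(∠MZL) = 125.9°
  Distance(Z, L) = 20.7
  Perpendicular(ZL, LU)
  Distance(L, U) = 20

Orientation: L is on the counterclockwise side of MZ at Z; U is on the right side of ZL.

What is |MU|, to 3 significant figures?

75.0

M is at the origin; MZ runs at 38.3° with length 46.5, so Z = 46.5·(cos 38.3°, sin 38.3°) = (36.5, 28.8). ∠MZL = 125.9°, so ZL runs at 38.3° + (180° − 125.9°) = 92.4° from the x-axis; with |ZL| = 20.7, L = Z + 20.7·(cos 92.4°, sin 92.4°) = (35.6, 49.5). The perpendicularity gives LU at right angles to ZL; with |LU| = 20.0 on the right of ZL, U = L + 20.0·(0.999, 0.0419) = (55.6, 50.3). Then |MU| = |U − M| = 75.0.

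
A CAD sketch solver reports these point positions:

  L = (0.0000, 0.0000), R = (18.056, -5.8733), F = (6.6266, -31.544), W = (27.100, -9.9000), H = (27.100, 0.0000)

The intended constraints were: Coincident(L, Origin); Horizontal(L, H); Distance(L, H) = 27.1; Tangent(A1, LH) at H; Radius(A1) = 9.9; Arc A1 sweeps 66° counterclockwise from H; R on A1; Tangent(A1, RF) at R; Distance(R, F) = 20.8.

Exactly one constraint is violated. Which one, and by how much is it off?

Distance(R, F) = 20.8 — off by 7.30.

L = (0.00, 0.00) ✓; L.y = 0.00, H.y = 0.00 ✓; |LH| = 27.10 ✓; ∠(WH, HL) = 90.00° ✓; |WH| = 9.900 ✓; bearing(W→R) − bearing(W→H) = 66.00° ✓; |WR| = 9.900 ✓; ∠(WR, RF) = 90.00° ✓; |RF| = 28.10 ✗.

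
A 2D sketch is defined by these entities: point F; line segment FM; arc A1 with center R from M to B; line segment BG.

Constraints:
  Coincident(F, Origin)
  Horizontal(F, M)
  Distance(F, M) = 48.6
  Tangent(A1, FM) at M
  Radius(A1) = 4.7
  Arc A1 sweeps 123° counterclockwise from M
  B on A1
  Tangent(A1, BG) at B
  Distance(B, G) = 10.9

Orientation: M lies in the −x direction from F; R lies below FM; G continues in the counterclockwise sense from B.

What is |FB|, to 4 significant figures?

53.04

F is at the origin; FM is horizontal with |FM| = 48.6 and M on the −x side, so M = (-48.60, 0.000). A1 meets FM tangentially, so RM is at right angles to FM, so R = M + (0, -4.7) = (-48.60, -4.700). On A1, M sits at bearing 90° from R; a 123° counterclockwise sweep puts B at bearing 213°, so B = R + 4.7·(cos 213°, sin 213°) = (-52.54, -7.260). Then |FB| = |B − F| = 53.04.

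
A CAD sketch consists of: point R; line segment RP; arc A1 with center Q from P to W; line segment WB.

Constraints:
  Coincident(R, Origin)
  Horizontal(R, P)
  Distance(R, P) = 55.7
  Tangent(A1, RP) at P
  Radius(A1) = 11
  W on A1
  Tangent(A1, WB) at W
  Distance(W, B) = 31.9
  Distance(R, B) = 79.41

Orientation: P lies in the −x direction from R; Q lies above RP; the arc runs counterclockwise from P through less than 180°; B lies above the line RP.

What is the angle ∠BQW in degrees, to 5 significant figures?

70.974°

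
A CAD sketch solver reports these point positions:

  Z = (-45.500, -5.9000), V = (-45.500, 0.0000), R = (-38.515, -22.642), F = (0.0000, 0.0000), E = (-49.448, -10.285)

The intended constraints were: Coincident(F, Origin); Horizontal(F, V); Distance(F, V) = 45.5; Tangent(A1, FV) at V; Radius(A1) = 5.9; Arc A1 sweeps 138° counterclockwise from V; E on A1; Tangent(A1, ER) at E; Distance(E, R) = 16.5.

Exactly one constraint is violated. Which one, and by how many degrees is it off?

Tangent(A1, ER) at E — off by 6.50°.

F = (0.00, 0.00) ✓; F.y = 0.00, V.y = 0.00 ✓; |FV| = 45.50 ✓; ∠(ZV, VF) = 90.00° ✓; |ZV| = 5.900 ✓; bearing(Z→E) − bearing(Z→V) = 138.0° ✓; |ZE| = 5.900 ✓; ∠(ZE, ER) = 96.50° ✗; |ER| = 16.50 ✓.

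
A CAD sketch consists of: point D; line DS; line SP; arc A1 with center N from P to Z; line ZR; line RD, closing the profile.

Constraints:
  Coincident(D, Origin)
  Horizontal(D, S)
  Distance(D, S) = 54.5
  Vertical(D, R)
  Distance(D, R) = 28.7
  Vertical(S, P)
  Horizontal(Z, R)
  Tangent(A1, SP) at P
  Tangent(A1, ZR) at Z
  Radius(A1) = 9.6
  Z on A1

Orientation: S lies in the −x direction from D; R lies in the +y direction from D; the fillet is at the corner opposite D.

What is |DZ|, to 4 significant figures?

53.29

D is at the origin; DS is horizontal with |DS| = 54.5 and S on the −x side, so S = (-54.50, 0.000). D and R share the same x with |DR| = 28.7 and R on the +y side, so R = (0.000, 28.70). The virtual corner opposite D is at (-54.50, 28.70). The tangent condition forces NP to be normal to SP and since A1 is tangent to ZR there, NZ ⟂ ZR, with radius 9.6, so the center N sits 9.6 in from both sides at N = (-44.90, 19.10). That places the tangent points at P = (-54.50, 19.10) on SP and Z = (-44.90, 28.70) on ZR. Then |DZ| = |Z − D| = 53.29.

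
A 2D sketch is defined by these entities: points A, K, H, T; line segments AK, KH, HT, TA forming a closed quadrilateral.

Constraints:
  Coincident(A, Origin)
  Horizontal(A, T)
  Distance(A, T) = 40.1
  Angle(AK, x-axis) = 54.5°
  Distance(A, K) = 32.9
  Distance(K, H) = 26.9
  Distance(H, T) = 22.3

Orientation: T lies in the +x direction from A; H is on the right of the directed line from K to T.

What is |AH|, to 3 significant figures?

17.8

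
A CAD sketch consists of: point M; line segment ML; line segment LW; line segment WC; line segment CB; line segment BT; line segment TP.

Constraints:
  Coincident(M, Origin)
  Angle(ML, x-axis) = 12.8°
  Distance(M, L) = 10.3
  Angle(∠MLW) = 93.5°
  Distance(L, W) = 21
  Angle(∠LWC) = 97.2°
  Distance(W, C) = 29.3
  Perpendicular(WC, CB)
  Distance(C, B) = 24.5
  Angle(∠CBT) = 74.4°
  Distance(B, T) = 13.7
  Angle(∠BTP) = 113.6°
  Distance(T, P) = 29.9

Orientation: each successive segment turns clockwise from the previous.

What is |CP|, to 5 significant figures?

19.457

∠CBT = 74.4° gives BT at 7.9000° from the x-axis; with |BT| = 13.7, T = (-7.1312, -5.2063). ∠BTP = 113.6° gives TP at -58.500° from the x-axis; with |TP| = 29.9, P = (8.4915, -30.700). Then |CP| = |P − C| = 19.457.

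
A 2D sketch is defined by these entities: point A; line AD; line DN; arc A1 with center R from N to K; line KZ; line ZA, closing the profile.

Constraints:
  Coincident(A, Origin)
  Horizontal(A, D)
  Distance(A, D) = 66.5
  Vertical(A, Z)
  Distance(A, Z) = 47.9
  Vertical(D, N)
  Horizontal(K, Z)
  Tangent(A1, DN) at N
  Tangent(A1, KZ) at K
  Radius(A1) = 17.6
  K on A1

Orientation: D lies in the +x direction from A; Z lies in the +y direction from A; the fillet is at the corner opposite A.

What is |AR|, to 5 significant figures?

57.527

A is at the origin; AD is horizontal with |AD| = 66.5 and D on the +x side, so D = (66.500, 0.0000). AZ is vertical with |AZ| = 47.9 and Z on the +y side, so Z = (0.0000, 47.900). The virtual corner opposite A is at (66.500, 47.900). Tangency of A1 to DN means the radius RN is perpendicular to DN and A1 meets KZ tangentially, so RK is at right angles to KZ, with radius 17.6, so the center R sits 17.6 in from both sides at R = (48.900, 30.300). Then |AR| = |R − A| = 57.527.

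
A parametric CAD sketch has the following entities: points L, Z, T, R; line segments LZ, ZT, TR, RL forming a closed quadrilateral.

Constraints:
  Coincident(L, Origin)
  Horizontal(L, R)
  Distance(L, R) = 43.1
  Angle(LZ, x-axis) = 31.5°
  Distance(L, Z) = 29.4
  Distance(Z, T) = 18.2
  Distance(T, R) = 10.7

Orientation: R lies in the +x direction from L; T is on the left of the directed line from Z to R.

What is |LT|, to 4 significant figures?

43.98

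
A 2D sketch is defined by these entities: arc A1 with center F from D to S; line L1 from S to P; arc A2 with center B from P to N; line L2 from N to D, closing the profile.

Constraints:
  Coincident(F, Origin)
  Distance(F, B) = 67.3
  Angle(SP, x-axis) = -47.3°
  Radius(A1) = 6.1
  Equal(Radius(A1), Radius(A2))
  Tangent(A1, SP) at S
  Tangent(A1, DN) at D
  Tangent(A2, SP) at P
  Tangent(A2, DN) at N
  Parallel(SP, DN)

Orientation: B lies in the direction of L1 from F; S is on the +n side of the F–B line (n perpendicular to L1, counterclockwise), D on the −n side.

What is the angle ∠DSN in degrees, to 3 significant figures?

79.7°

The slot axis is L1's direction at -47.3°, so u = (cos -47.3°, sin -47.3°) = (0.678, -0.735) and n = (−sin -47.3°, cos -47.3°) = (0.735, 0.678). F is at the origin and B lies 67.3 along u from F, so B = 67.3·u = (45.6, -49.5). Tangency of A1 to both parallel lines with radius 6.1 puts S and D at F ± 6.1·n: S = (4.48, 4.14), D = (-4.48, -4.14). Equal radii place P and N the same way about B: P = B + 6.1·n = (50.1, -45.3), N = B − 6.1·n = (41.2, -53.6). Then cos ∠DSN = SD·SN / (|SD||SN|), giving 79.7°.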